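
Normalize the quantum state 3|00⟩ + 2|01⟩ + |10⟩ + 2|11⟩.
1/√2|00⟩ + 0.4714|01⟩ + 0.2357|10⟩ + 0.4714|11⟩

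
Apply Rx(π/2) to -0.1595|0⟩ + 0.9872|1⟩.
(-0.1128 - 0.6981i)|0⟩ + (0.6981 + 0.1128i)|1⟩

Rx(π/2) = [[cos(θ/2), −i·sin(θ/2)], [−i·sin(θ/2), cos(θ/2)]]; θ = π/2, cos(θ/2) ≈ 0.707107, sin(θ/2) ≈ 0.707107.
With a = amp(|0⟩) = -0.1595 and b = amp(|1⟩) = 0.9872:
new amp(|0⟩) = (0.707107)·a + (-0.707107i)·b = (-0.1128 - 0.6981i)
new amp(|1⟩) = (-0.707107i)·a + (0.707107)·b = (0.6981 + 0.1128i)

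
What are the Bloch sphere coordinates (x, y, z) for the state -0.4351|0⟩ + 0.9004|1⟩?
(-0.7835, 0, -0.6214)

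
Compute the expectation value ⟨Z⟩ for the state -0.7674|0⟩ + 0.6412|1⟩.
0.1778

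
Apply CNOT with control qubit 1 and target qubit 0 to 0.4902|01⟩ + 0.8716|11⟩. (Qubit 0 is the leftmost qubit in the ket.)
0.8716|01⟩ + 0.4902|11⟩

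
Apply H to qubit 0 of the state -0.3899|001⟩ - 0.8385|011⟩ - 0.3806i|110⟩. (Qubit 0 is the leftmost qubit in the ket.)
-0.2757|001⟩ - 0.2691i|010⟩ - 0.5929|011⟩ - 0.2757|101⟩ + 0.2691i|110⟩ - 0.5929|111⟩

H on qubit 0 mixes each pair of kets that differ only in qubit 0: amplitudes (a, b) of (|…0…⟩, |…1…⟩) become ((a + b)/√2, (a − b)/√2). Kets absent from the input have amplitude 0.
(|001⟩, |101⟩): (a, b) = (-0.3899, 0) → (-0.2757, -0.2757)
(|010⟩, |110⟩): (a, b) = (0, -0.3806i) → (-0.2691i, 0.2691i)
(|011⟩, |111⟩): (a, b) = (-0.8385, 0) → (-0.5929, -0.5929)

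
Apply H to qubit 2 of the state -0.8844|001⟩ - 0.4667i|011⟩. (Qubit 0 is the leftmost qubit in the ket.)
-0.6254|000⟩ + 0.6254|001⟩ - 0.33i|010⟩ + 0.33i|011⟩

H on qubit 2 mixes each pair of kets that differ only in qubit 2: amplitudes (a, b) of (|…0…⟩, |…1…⟩) become ((a + b)/√2, (a − b)/√2). Kets absent from the input have amplitude 0.
(|000⟩, |001⟩): (a, b) = (0, -0.8844) → (-0.6254, 0.6254)
(|010⟩, |011⟩): (a, b) = (0, -0.4667i) → (-0.33i, 0.33i)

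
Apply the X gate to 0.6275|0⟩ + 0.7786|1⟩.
0.7786|0⟩ + 0.6275|1⟩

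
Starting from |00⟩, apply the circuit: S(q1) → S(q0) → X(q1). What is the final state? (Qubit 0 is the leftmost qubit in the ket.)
|01⟩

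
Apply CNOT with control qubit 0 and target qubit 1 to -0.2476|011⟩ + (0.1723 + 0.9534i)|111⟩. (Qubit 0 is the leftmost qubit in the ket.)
-0.2476|011⟩ + (0.1723 + 0.9534i)|101⟩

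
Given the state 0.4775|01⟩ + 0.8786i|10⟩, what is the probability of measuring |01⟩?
0.228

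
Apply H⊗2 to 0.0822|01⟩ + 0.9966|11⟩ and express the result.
0.5394|00⟩ - 0.5394|01⟩ - 0.4572|10⟩ + 0.4572|11⟩

H⊗2 gives amp(|y⟩) = (1/2) Σ_x (−1)^(x·y) amp(|x⟩), where x·y is the number of positions in which both x and y have a 1.
|00⟩: (0.0822 + 0.9966)/2 = 0.5394
|01⟩: (-0.0822 - 0.9966)/2 = -0.5394
|10⟩: (0.0822 - 0.9966)/2 = -0.4572
|11⟩: (-0.0822 + 0.9966)/2 = 0.4572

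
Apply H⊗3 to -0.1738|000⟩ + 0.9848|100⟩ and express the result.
0.2867|000⟩ + 0.2867|001⟩ + 0.2867|010⟩ + 0.2867|011⟩ - 0.4096|100⟩ - 0.4096|101⟩ - 0.4096|110⟩ - 0.4096|111⟩

H⊗3 gives amp(|y⟩) = (1/2√2) Σ_x (−1)^(x·y) amp(|x⟩), where x·y is the number of positions in which both x and y have a 1.
|000⟩: (-0.1738 + 0.9848)/(2√2) = 0.2867
|001⟩: (-0.1738 + 0.9848)/(2√2) = 0.2867
|010⟩: (-0.1738 + 0.9848)/(2√2) = 0.2867
|011⟩: (-0.1738 + 0.9848)/(2√2) = 0.2867
|100⟩: (-0.1738 - 0.9848)/(2√2) = -0.4096
|101⟩: (-0.1738 - 0.9848)/(2√2) = -0.4096
|110⟩: (-0.1738 - 0.9848)/(2√2) = -0.4096
|111⟩: (-0.1738 - 0.9848)/(2√2) = -0.4096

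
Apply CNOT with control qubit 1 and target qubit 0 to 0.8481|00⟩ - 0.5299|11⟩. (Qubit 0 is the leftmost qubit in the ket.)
0.8481|00⟩ - 0.5299|01⟩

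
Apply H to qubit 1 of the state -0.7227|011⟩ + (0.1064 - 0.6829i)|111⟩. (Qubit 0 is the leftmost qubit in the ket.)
-0.511|001⟩ + 0.511|011⟩ + (0.07524 - 0.4829i)|101⟩ + (-0.07524 + 0.4829i)|111⟩

H on qubit 1 mixes each pair of kets that differ only in qubit 1: amplitudes (a, b) of (|…0…⟩, |…1…⟩) become ((a + b)/√2, (a − b)/√2). Kets absent from the input have amplitude 0.
(|001⟩, |011⟩): (a, b) = (0, -0.7227) → (-0.511, 0.511)
(|101⟩, |111⟩): (a, b) = (0, (0.1064 - 0.6829i)) → ((0.07524 - 0.4829i), (-0.07524 + 0.4829i))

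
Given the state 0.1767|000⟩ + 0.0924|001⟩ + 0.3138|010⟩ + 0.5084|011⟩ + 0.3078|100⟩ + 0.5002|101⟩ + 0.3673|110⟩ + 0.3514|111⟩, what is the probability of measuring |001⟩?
0.008538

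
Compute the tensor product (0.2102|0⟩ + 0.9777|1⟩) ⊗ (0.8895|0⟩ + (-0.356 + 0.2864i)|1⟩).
0.187|00⟩ + (-0.07483 + 0.0602i)|01⟩ + 0.8697|10⟩ + (-0.3481 + 0.28i)|11⟩

amp(|b₁b₂…⟩) = product of the factor amplitudes for bits b₁, b₂, …; only kets whose every factor amplitude is nonzero survive.
|00⟩: (0.2102)(0.8895) = 0.187
|01⟩: (0.2102)(-0.356 + 0.2864i) = (-0.07483 + 0.0602i)
|10⟩: (0.9777)(0.8895) = 0.8697
|11⟩: (0.9777)(-0.356 + 0.2864i) = (-0.3481 + 0.28i)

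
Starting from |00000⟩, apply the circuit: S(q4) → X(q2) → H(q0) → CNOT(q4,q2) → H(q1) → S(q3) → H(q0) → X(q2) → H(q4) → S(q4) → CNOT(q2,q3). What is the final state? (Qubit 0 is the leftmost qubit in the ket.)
1/2|00000⟩ + (1/2)i|00001⟩ + 1/2|01000⟩ + (1/2)i|01001⟩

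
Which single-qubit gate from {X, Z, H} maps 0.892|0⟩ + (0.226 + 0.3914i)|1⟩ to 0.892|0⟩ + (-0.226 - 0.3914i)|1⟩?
Z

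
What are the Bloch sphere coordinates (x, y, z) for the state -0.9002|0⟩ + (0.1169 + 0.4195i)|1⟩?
(-0.2105, -0.7553, 0.6207)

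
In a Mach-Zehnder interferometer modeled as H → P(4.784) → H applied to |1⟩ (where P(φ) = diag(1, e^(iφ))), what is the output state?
(0.4642 + 0.4987i)|0⟩ + (0.5358 - 0.4987i)|1⟩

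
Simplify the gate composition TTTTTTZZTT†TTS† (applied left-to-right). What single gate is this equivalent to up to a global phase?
S†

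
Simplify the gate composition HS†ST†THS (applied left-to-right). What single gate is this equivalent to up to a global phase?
S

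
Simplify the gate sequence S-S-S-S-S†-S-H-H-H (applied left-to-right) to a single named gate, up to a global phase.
H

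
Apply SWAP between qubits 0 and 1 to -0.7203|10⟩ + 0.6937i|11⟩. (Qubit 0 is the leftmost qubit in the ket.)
-0.7203|01⟩ + 0.6937i|11⟩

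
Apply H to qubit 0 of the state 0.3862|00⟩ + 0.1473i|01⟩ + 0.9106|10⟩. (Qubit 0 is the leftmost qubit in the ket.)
0.917|00⟩ + 0.1042i|01⟩ - 0.3708|10⟩ + 0.1042i|11⟩

H on qubit 0 mixes each pair of kets that differ only in qubit 0: amplitudes (a, b) of (|…0…⟩, |…1…⟩) become ((a + b)/√2, (a − b)/√2). Kets absent from the input have amplitude 0.
(|00⟩, |10⟩): (a, b) = (0.3862, 0.9106) → (0.917, -0.3708)
(|01⟩, |11⟩): (a, b) = (0.1473i, 0) → (0.1042i, 0.1042i)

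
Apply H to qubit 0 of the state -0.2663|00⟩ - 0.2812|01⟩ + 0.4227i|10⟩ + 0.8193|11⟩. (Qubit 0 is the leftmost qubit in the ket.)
(-0.1883 + 0.2989i)|00⟩ + 0.3805|01⟩ + (-0.1883 - 0.2989i)|10⟩ - 0.7782|11⟩

H on qubit 0 mixes each pair of kets that differ only in qubit 0: amplitudes (a, b) of (|…0…⟩, |…1…⟩) become ((a + b)/√2, (a − b)/√2). Kets absent from the input have amplitude 0.
(|00⟩, |10⟩): (a, b) = (-0.2663, 0.4227i) → ((-0.1883 + 0.2989i), (-0.1883 - 0.2989i))
(|01⟩, |11⟩): (a, b) = (-0.2812, 0.8193) → (0.3805, -0.7782)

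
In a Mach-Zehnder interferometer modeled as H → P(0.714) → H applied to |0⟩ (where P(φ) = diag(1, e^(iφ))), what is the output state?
(0.8779 + 0.3274i)|0⟩ + (0.1221 - 0.3274i)|1⟩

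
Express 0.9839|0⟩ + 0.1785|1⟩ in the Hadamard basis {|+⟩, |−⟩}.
0.8219|+⟩ + 0.5695|−⟩

With |ψ⟩ = α|0⟩ + β|1⟩, the Hadamard-basis coefficients are ⟨+|ψ⟩ = (α + β)/√2 and ⟨−|ψ⟩ = (α − β)/√2.
Here α = 0.9839, β = 0.1785: (α + β)/√2 = 0.8219, (α − β)/√2 = 0.5695.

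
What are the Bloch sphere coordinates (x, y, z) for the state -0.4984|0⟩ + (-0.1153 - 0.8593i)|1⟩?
(0.1149, 0.8566, -0.5033)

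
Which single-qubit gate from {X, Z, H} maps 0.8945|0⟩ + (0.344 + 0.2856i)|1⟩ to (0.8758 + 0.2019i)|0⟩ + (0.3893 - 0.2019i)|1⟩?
H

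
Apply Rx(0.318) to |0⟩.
0.9874|0⟩ - 0.1583i|1⟩

Rx(0.318) = [[cos(θ/2), −i·sin(θ/2)], [−i·sin(θ/2), cos(θ/2)]]; θ = 0.318, cos(θ/2) ≈ 0.987386, sin(θ/2) ≈ 0.158331.
With a = amp(|0⟩) = 1 and b = amp(|1⟩) = 0:
new amp(|0⟩) = (0.987386)·a + (-0.158331i)·b = 0.9874
new amp(|1⟩) = (-0.158331i)·a + (0.987386)·b = -0.1583i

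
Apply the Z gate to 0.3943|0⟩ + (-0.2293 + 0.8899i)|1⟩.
0.3943|0⟩ + (0.2293 - 0.8899i)|1⟩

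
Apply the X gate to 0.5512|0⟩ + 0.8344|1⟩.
0.8344|0⟩ + 0.5512|1⟩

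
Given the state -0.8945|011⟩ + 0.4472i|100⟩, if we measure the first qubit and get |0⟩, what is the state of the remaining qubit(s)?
-|11⟩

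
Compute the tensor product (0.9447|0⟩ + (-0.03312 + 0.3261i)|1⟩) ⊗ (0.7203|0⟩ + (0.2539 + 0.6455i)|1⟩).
0.6805|00⟩ + (0.2399 + 0.6098i)|01⟩ + (-0.02386 + 0.2349i)|10⟩ + (-0.2189 + 0.06142i)|11⟩

amp(|b₁b₂…⟩) = product of the factor amplitudes for bits b₁, b₂, …; only kets whose every factor amplitude is nonzero survive.
|00⟩: (0.9447)(0.7203) = 0.6805
|01⟩: (0.9447)(0.2539 + 0.6455i) = (0.2399 + 0.6098i)
|10⟩: (-0.03312 + 0.3261i)(0.7203) = (-0.02386 + 0.2349i)
|11⟩: (-0.03312 + 0.3261i)(0.2539 + 0.6455i) = (-0.2189 + 0.06142i)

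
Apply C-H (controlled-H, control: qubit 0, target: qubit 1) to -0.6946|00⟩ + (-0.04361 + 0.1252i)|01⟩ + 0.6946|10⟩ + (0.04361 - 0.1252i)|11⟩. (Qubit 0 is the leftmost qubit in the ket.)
-0.6946|00⟩ + (-0.04361 + 0.1252i)|01⟩ + (0.522 - 0.08853i)|10⟩ + (0.4603 + 0.08853i)|11⟩

C-H leaves the control-|0⟩ kets |00⟩, |01⟩ unchanged and applies H to qubit 1 on the control-|1⟩ pair (|10⟩, |11⟩).
H = [[1/√2, 1/√2], [1/√2, -1/√2]].
With a = amp(|10⟩) = 0.6946 and b = amp(|11⟩) = (0.04361 - 0.1252i):
new amp(|10⟩) = (1/√2)·a + (1/√2)·b = (0.522 - 0.08853i)
new amp(|11⟩) = (1/√2)·a + (-1/√2)·b = (0.4603 + 0.08853i)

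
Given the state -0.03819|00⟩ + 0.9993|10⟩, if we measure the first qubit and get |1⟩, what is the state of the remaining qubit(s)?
|0⟩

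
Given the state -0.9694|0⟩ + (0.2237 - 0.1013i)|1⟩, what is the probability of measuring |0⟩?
0.9397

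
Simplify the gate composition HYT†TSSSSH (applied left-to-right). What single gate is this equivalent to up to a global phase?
Y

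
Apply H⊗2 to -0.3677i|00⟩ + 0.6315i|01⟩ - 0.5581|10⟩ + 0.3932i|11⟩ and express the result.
(-0.2791 + 0.3285i)|00⟩ + (-0.2791 - 0.6962i)|01⟩ + (0.2791 - 0.0647i)|10⟩ + (0.2791 - 0.303i)|11⟩

H⊗2 gives amp(|y⟩) = (1/2) Σ_x (−1)^(x·y) amp(|x⟩), where x·y is the number of positions in which both x and y have a 1.
|00⟩: (-0.3677i + 0.6315i - 0.5581 + 0.3932i)/2 = (-0.2791 + 0.3285i)
|01⟩: (-0.3677i - 0.6315i - 0.5581 - 0.3932i)/2 = (-0.2791 - 0.6962i)
|10⟩: (-0.3677i + 0.6315i + 0.5581 - 0.3932i)/2 = (0.2791 - 0.0647i)
|11⟩: (-0.3677i - 0.6315i + 0.5581 + 0.3932i)/2 = (0.2791 - 0.303i)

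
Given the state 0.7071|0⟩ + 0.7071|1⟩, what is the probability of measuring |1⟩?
0.5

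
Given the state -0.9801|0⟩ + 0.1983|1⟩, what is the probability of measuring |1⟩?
0.03932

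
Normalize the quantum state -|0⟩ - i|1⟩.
-1/√2|0⟩ - (1/√2)i|1⟩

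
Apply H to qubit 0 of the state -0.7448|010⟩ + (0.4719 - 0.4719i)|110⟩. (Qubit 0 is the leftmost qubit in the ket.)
(-0.193 - 0.3337i)|010⟩ + (-0.8603 + 0.3337i)|110⟩

H on qubit 0 mixes each pair of kets that differ only in qubit 0: amplitudes (a, b) of (|…0…⟩, |…1…⟩) become ((a + b)/√2, (a − b)/√2). Kets absent from the input have amplitude 0.
(|010⟩, |110⟩): (a, b) = (-0.7448, (0.4719 - 0.4719i)) → ((-0.193 - 0.3337i), (-0.8603 + 0.3337i))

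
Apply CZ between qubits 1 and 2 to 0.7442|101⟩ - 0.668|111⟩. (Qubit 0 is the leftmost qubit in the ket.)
0.7442|101⟩ + 0.668|111⟩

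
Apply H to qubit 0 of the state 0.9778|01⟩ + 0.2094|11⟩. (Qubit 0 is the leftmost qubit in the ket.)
0.8395|01⟩ + 0.5433|11⟩

H on qubit 0 mixes each pair of kets that differ only in qubit 0: amplitudes (a, b) of (|…0…⟩, |…1…⟩) become ((a + b)/√2, (a − b)/√2). Kets absent from the input have amplitude 0.
(|01⟩, |11⟩): (a, b) = (0.9778, 0.2094) → (0.8395, 0.5433)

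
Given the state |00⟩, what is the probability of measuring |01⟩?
0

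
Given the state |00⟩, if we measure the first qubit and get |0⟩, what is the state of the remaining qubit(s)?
|0⟩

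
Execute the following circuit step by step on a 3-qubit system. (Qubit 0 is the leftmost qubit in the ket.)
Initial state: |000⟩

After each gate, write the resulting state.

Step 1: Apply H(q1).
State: 1/√2|000⟩ + 1/√2|010⟩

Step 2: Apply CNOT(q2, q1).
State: 1/√2|000⟩ + 1/√2|010⟩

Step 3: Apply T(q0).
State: 1/√2|000⟩ + 1/√2|010⟩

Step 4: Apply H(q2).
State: 1/2|000⟩ + 1/2|001⟩ + 1/2|010⟩ + 1/2|011⟩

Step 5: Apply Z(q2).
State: 1/2|000⟩ - 1/2|001⟩ + 1/2|010⟩ - 1/2|011⟩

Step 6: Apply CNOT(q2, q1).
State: 1/2|000⟩ - 1/2|001⟩ + 1/2|010⟩ - 1/2|011⟩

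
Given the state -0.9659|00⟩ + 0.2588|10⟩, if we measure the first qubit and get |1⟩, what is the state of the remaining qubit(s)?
|0⟩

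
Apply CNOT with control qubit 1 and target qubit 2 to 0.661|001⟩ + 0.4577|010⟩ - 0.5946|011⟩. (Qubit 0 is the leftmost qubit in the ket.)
0.661|001⟩ - 0.5946|010⟩ + 0.4577|011⟩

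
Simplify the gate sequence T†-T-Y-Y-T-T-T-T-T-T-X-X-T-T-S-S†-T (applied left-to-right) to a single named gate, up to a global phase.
T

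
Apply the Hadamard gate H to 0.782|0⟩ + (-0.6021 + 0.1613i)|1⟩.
(0.1272 + 0.1141i)|0⟩ + (0.9787 - 0.1141i)|1⟩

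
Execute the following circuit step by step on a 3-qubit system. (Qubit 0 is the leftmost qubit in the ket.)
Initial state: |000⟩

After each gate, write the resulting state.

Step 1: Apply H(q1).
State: 1/√2|000⟩ + 1/√2|010⟩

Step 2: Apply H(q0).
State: 1/2|000⟩ + 1/2|010⟩ + 1/2|100⟩ + 1/2|110⟩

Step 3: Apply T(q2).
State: 1/2|000⟩ + 1/2|010⟩ + 1/2|100⟩ + 1/2|110⟩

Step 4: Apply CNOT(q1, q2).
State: 1/2|000⟩ + 1/2|011⟩ + 1/2|100⟩ + 1/2|111⟩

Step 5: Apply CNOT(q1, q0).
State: 1/2|000⟩ + 1/2|011⟩ + 1/2|100⟩ + 1/2|111⟩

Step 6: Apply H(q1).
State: 1/√8|000⟩ + 1/√8|001⟩ + 1/√8|010⟩ - 1/√8|011⟩ + 1/√8|100⟩ + 1/√8|101⟩ + 1/√8|110⟩ - 1/√8|111⟩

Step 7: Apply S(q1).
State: 1/√8|000⟩ + 1/√8|001⟩ + (1/√8)i|010⟩ - (1/√8)i|011⟩ + 1/√8|100⟩ + 1/√8|101⟩ + (1/√8)i|110⟩ - (1/√8)i|111⟩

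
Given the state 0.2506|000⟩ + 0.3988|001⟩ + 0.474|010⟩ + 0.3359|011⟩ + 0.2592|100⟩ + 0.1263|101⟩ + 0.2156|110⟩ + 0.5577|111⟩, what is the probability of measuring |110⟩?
0.04648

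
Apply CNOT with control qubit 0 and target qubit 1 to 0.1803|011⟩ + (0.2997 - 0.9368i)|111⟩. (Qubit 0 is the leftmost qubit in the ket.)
0.1803|011⟩ + (0.2997 - 0.9368i)|101⟩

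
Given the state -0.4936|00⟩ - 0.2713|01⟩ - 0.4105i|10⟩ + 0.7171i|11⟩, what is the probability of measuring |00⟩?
0.2436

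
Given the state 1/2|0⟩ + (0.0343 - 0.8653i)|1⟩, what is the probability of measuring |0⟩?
1/4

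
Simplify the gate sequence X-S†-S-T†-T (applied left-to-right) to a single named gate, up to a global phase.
X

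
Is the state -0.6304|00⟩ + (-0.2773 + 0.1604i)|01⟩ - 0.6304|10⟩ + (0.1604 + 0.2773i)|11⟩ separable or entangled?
Entangled

Writing the state as a|00⟩ + b|01⟩ + c|10⟩ + d|11⟩, it is a product state iff ad − bc = 0.
Here (a, b, c, d) = (-0.6304, (-0.2773 + 0.1604i), -0.6304, (0.1604 + 0.2773i)): ad − bc = (-0.6304)(0.1604 + 0.2773i) − (-0.2773 + 0.1604i)(-0.6304) = (-0.2759 - 0.07369i) ≠ 0, so the state is entangled.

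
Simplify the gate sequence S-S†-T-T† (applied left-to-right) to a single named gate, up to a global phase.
I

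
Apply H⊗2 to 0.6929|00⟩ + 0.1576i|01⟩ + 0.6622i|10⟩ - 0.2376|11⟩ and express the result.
(0.2277 + 0.4099i)|00⟩ + (0.4653 + 0.2523i)|01⟩ + (0.4653 - 0.2523i)|10⟩ + (0.2277 - 0.4099i)|11⟩

H⊗2 gives amp(|y⟩) = (1/2) Σ_x (−1)^(x·y) amp(|x⟩), where x·y is the number of positions in which both x and y have a 1.
|00⟩: (0.6929 + 0.1576i + 0.6622i - 0.2376)/2 = (0.2277 + 0.4099i)
|01⟩: (0.6929 - 0.1576i + 0.6622i + 0.2376)/2 = (0.4653 + 0.2523i)
|10⟩: (0.6929 + 0.1576i - 0.6622i + 0.2376)/2 = (0.4653 - 0.2523i)
|11⟩: (0.6929 - 0.1576i - 0.6622i - 0.2376)/2 = (0.2277 - 0.4099i)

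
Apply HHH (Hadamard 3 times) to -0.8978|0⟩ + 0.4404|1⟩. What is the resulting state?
-0.3234|0⟩ - 0.9463|1⟩

H² = I, so H^3 = H: a single Hadamard. With (a, b) = (-0.8978, 0.4404), H gives ((a + b)/√2, (a − b)/√2) = (-0.3234, -0.9463).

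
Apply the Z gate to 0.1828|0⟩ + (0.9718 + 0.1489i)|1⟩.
0.1828|0⟩ + (-0.9718 - 0.1489i)|1⟩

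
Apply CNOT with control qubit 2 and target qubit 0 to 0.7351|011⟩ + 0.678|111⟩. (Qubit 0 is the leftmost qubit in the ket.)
0.678|011⟩ + 0.7351|111⟩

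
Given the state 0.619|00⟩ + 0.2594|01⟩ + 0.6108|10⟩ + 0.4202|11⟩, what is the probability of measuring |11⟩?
0.1766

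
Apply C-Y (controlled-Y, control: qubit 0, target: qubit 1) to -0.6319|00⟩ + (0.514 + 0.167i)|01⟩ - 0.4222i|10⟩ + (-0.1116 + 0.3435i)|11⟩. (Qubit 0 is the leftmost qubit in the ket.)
-0.6319|00⟩ + (0.514 + 0.167i)|01⟩ + (0.3435 + 0.1116i)|10⟩ + 0.4222|11⟩

C-Y leaves the control-|0⟩ kets |00⟩, |01⟩ unchanged and applies Y to qubit 1 on the control-|1⟩ pair (|10⟩, |11⟩).
Y = [[0, -i], [i, 0]].
With a = amp(|10⟩) = -0.4222i and b = amp(|11⟩) = (-0.1116 + 0.3435i):
new amp(|10⟩) = (-i)·b = (0.3435 + 0.1116i)
new amp(|11⟩) = (i)·a = 0.4222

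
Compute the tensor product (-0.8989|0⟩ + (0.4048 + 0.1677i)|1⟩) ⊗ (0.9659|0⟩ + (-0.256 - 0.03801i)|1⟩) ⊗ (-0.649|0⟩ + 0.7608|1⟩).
0.5635|000⟩ - 0.6606|001⟩ + (-0.1493 - 0.02217i)|010⟩ + (0.1751 + 0.02599i)|011⟩ + (-0.2538 - 0.1051i)|100⟩ + (0.2975 + 0.1232i)|101⟩ + (0.06312 + 0.03785i)|110⟩ + (-0.07399 - 0.04437i)|111⟩

amp(|b₁b₂…⟩) = product of the factor amplitudes for bits b₁, b₂, …; only kets whose every factor amplitude is nonzero survive.
|000⟩: (-0.8989)(0.9659)(-0.649) = 0.5635
|001⟩: (-0.8989)(0.9659)(0.7608) = -0.6606
|010⟩: (-0.8989)(-0.256 - 0.03801i)(-0.649) = (-0.1493 - 0.02217i)
|011⟩: (-0.8989)(-0.256 - 0.03801i)(0.7608) = (0.1751 + 0.02599i)
|100⟩: (0.4048 + 0.1677i)(0.9659)(-0.649) = (-0.2538 - 0.1051i)
|101⟩: (0.4048 + 0.1677i)(0.9659)(0.7608) = (0.2975 + 0.1232i)
|110⟩: (0.4048 + 0.1677i)(-0.256 - 0.03801i)(-0.649) = (0.06312 + 0.03785i)
|111⟩: (0.4048 + 0.1677i)(-0.256 - 0.03801i)(0.7608) = (-0.07399 - 0.04437i)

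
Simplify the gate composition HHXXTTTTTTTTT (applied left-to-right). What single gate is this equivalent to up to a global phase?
T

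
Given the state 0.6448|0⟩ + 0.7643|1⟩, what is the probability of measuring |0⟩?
0.4158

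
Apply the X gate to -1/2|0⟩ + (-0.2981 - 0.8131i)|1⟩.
(-0.2981 - 0.8131i)|0⟩ - 1/2|1⟩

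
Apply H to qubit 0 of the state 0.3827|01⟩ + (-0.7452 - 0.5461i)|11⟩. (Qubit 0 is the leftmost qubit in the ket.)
(-0.2563 - 0.3862i)|01⟩ + (0.7975 + 0.3862i)|11⟩

H on qubit 0 mixes each pair of kets that differ only in qubit 0: amplitudes (a, b) of (|…0…⟩, |…1…⟩) become ((a + b)/√2, (a − b)/√2). Kets absent from the input have amplitude 0.
(|01⟩, |11⟩): (a, b) = (0.3827, (-0.7452 - 0.5461i)) → ((-0.2563 - 0.3862i), (0.7975 + 0.3862i))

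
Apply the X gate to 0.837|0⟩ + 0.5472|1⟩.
0.5472|0⟩ + 0.837|1⟩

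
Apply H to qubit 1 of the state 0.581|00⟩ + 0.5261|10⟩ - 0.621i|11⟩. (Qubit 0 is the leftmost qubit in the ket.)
0.4108|00⟩ + 0.4108|01⟩ + (0.372 - 0.4391i)|10⟩ + (0.372 + 0.4391i)|11⟩

H on qubit 1 mixes each pair of kets that differ only in qubit 1: amplitudes (a, b) of (|…0…⟩, |…1…⟩) become ((a + b)/√2, (a − b)/√2). Kets absent from the input have amplitude 0.
(|00⟩, |01⟩): (a, b) = (0.581, 0) → (0.4108, 0.4108)
(|10⟩, |11⟩): (a, b) = (0.5261, -0.621i) → ((0.372 - 0.4391i), (0.372 + 0.4391i))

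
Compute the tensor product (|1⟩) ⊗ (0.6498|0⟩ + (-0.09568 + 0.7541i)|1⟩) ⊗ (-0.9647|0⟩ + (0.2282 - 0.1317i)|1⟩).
-0.6269|100⟩ + (0.1483 - 0.08558i)|101⟩ + (0.0923 - 0.7275i)|110⟩ + (0.07748 + 0.1847i)|111⟩

amp(|b₁b₂…⟩) = product of the factor amplitudes for bits b₁, b₂, …; only kets whose every factor amplitude is nonzero survive.
|100⟩: (1)(0.6498)(-0.9647) = -0.6269
|101⟩: (1)(0.6498)(0.2282 - 0.1317i) = (0.1483 - 0.08558i)
|110⟩: (1)(-0.09568 + 0.7541i)(-0.9647) = (0.0923 - 0.7275i)
|111⟩: (1)(-0.09568 + 0.7541i)(0.2282 - 0.1317i) = (0.07748 + 0.1847i)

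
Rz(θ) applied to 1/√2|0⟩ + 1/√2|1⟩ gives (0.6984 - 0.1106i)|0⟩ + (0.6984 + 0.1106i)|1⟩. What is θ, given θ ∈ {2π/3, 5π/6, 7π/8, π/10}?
π/10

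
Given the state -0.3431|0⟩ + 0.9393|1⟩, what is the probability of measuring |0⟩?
0.1177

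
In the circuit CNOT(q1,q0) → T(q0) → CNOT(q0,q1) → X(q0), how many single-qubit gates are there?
2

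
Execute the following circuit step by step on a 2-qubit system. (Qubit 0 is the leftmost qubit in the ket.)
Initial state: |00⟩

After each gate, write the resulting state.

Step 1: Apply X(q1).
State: |01⟩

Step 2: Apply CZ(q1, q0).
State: |01⟩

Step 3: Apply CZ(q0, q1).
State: |01⟩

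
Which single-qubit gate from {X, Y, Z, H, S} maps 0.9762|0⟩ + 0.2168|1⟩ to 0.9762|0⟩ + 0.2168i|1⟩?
S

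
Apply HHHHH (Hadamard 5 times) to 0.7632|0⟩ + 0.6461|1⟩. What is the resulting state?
0.9965|0⟩ + 0.0828|1⟩

H² = I, so H^5 = H: a single Hadamard. With (a, b) = (0.7632, 0.6461), H gives ((a + b)/√2, (a − b)/√2) = (0.9965, 0.0828).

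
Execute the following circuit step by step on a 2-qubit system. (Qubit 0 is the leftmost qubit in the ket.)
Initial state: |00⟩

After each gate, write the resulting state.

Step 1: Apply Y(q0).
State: i|10⟩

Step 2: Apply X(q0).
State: i|00⟩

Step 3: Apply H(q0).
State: (1/√2)i|00⟩ + (1/√2)i|10⟩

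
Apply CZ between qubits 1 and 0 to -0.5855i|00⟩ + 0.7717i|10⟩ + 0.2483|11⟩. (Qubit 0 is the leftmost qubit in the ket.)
-0.5855i|00⟩ + 0.7717i|10⟩ - 0.2483|11⟩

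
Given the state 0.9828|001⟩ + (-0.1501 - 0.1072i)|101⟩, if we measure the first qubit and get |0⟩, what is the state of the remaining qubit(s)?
|01⟩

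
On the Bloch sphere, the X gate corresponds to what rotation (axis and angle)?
Rotation by π around the x-axis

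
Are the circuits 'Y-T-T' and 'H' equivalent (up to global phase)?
No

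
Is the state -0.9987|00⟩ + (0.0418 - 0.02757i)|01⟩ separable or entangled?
Separable

Writing the state as a|00⟩ + b|01⟩ + c|10⟩ + d|11⟩, it is a product state iff ad − bc = 0.
Here (a, b, c, d) = (-0.9987, (0.0418 - 0.02757i), 0, 0): ad − bc = (-0.9987)(0) − (0.0418 - 0.02757i)(0) = 0, so the state is separable.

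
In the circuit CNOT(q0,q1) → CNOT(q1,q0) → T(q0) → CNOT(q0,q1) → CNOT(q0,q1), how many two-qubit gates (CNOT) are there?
4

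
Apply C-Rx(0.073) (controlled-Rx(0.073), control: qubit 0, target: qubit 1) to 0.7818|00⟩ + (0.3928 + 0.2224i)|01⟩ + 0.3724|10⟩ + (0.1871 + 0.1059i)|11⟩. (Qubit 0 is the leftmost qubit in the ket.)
0.7818|00⟩ + (0.3928 + 0.2224i)|01⟩ + (0.376 - 0.006828i)|10⟩ + (0.187 + 0.09224i)|11⟩

C-Rx(0.073) leaves the control-|0⟩ kets |00⟩, |01⟩ unchanged and applies Rx(0.073) to qubit 1 on the control-|1⟩ pair (|10⟩, |11⟩).
Rx(0.073) = [[cos(θ/2), −i·sin(θ/2)], [−i·sin(θ/2), cos(θ/2)]]; θ = 0.073, cos(θ/2) ≈ 0.999334, sin(θ/2) ≈ 0.0364919.
With a = amp(|10⟩) = 0.3724 and b = amp(|11⟩) = (0.1871 + 0.1059i):
new amp(|10⟩) = (0.999334)·a + (-0.0364919i)·b = (0.376 - 0.006828i)
new amp(|11⟩) = (-0.0364919i)·a + (0.999334)·b = (0.187 + 0.09224i)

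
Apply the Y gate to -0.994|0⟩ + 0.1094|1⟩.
-0.1094i|0⟩ - 0.994i|1⟩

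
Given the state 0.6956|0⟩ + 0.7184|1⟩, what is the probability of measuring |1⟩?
0.5161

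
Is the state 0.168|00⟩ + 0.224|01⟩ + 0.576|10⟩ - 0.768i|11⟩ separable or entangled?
Entangled

Writing the state as a|00⟩ + b|01⟩ + c|10⟩ + d|11⟩, it is a product state iff ad − bc = 0.
Here (a, b, c, d) = (0.168, 0.224, 0.576, -0.768i): ad − bc = (0.168)(-0.768i) − (0.224)(0.576) = (-0.129 - 0.129i) ≠ 0, so the state is entangled.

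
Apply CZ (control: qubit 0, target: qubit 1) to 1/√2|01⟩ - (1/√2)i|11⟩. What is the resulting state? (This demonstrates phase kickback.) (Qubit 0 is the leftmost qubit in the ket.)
1/√2|01⟩ + (1/√2)i|11⟩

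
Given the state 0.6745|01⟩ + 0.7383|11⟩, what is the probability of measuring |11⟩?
0.5451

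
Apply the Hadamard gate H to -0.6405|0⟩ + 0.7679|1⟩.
0.09009|0⟩ - 0.9959|1⟩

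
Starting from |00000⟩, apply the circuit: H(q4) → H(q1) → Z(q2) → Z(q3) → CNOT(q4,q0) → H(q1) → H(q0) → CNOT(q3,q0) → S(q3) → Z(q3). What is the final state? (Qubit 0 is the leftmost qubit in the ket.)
1/2|00000⟩ + 1/2|00001⟩ + 1/2|10000⟩ - 1/2|10001⟩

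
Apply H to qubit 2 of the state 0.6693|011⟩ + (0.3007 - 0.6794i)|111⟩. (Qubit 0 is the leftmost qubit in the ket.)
0.4733|010⟩ - 0.4733|011⟩ + (0.2126 - 0.4804i)|110⟩ + (-0.2126 + 0.4804i)|111⟩

H on qubit 2 mixes each pair of kets that differ only in qubit 2: amplitudes (a, b) of (|…0…⟩, |…1…⟩) become ((a + b)/√2, (a − b)/√2). Kets absent from the input have amplitude 0.
(|010⟩, |011⟩): (a, b) = (0, 0.6693) → (0.4733, -0.4733)
(|110⟩, |111⟩): (a, b) = (0, (0.3007 - 0.6794i)) → ((0.2126 - 0.4804i), (-0.2126 + 0.4804i))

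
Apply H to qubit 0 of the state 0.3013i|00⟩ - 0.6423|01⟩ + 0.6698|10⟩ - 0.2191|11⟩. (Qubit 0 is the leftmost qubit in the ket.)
(0.4736 + 0.2131i)|00⟩ - 0.6091|01⟩ + (-0.4736 + 0.2131i)|10⟩ - 0.2992|11⟩

H on qubit 0 mixes each pair of kets that differ only in qubit 0: amplitudes (a, b) of (|…0…⟩, |…1…⟩) become ((a + b)/√2, (a − b)/√2). Kets absent from the input have amplitude 0.
(|00⟩, |10⟩): (a, b) = (0.3013i, 0.6698) → ((0.4736 + 0.2131i), (-0.4736 + 0.2131i))
(|01⟩, |11⟩): (a, b) = (-0.6423, -0.2191) → (-0.6091, -0.2992)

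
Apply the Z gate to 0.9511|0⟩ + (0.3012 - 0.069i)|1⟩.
0.9511|0⟩ + (-0.3012 + 0.069i)|1⟩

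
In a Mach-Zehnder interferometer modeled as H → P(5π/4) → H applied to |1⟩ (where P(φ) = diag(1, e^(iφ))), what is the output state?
(0.8536 + (1/√8)i)|0⟩ + (0.1464 - (1/√8)i)|1⟩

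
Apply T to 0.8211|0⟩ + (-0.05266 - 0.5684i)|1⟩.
0.8211|0⟩ + (0.3647 - 0.4392i)|1⟩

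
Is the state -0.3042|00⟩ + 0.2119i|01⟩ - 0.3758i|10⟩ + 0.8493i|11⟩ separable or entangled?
Entangled

Writing the state as a|00⟩ + b|01⟩ + c|10⟩ + d|11⟩, it is a product state iff ad − bc = 0.
Here (a, b, c, d) = (-0.3042, 0.2119i, -0.3758i, 0.8493i): ad − bc = (-0.3042)(0.8493i) − (0.2119i)(-0.3758i) = (-0.07963 - 0.2584i) ≠ 0, so the state is entangled.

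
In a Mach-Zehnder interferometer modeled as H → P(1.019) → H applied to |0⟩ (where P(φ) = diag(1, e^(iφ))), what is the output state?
(0.7621 + 0.4258i)|0⟩ + (0.2379 - 0.4258i)|1⟩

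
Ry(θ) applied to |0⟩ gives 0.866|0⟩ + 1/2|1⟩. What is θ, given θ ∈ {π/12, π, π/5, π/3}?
π/3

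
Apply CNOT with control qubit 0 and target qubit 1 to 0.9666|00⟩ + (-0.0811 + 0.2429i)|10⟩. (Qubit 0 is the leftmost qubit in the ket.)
0.9666|00⟩ + (-0.0811 + 0.2429i)|11⟩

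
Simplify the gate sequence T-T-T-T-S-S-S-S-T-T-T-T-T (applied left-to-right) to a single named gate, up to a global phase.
T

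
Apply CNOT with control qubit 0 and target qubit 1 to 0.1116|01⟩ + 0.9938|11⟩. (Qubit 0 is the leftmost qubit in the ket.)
0.1116|01⟩ + 0.9938|10⟩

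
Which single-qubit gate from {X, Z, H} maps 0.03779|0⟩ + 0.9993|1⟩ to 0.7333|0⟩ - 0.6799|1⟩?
H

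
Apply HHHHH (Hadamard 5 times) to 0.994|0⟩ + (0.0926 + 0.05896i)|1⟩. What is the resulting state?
(0.7683 + 0.04169i)|0⟩ + (0.6374 - 0.04169i)|1⟩

H² = I, so H^5 = H: a single Hadamard. With (a, b) = (0.994, (0.0926 + 0.05896i)), H gives ((a + b)/√2, (a − b)/√2) = ((0.7683 + 0.04169i), (0.6374 - 0.04169i)).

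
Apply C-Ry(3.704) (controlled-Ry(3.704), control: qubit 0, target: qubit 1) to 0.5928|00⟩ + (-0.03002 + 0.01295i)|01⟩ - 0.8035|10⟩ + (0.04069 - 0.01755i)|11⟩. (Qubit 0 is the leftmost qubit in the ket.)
0.5928|00⟩ + (-0.03002 + 0.01295i)|01⟩ + (0.1839 + 0.01686i)|10⟩ + (-0.7832 + 0.00487i)|11⟩

C-Ry(3.704) leaves the control-|0⟩ kets |00⟩, |01⟩ unchanged and applies Ry(3.704) to qubit 1 on the control-|1⟩ pair (|10⟩, |11⟩).
Ry(3.704) = [[cos(θ/2), −sin(θ/2)], [sin(θ/2), cos(θ/2)]]; θ = 3.704, cos(θ/2) ≈ -0.277512, sin(θ/2) ≈ 0.960722.
With a = amp(|10⟩) = -0.8035 and b = amp(|11⟩) = (0.04069 - 0.01755i):
new amp(|10⟩) = (-0.277512)·a + (-0.960722)·b = (0.1839 + 0.01686i)
new amp(|11⟩) = (0.960722)·a + (-0.277512)·b = (-0.7832 + 0.00487i)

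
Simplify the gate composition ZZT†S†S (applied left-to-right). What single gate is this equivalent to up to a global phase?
T†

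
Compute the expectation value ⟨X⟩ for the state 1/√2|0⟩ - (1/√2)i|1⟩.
0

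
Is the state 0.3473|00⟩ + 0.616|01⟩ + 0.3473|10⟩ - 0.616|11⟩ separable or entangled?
Entangled

Writing the state as a|00⟩ + b|01⟩ + c|10⟩ + d|11⟩, it is a product state iff ad − bc = 0.
Here (a, b, c, d) = (0.3473, 0.616, 0.3473, -0.616): ad − bc = (0.3473)(-0.616) − (0.616)(0.3473) = -0.4279 ≠ 0, so the state is entangled.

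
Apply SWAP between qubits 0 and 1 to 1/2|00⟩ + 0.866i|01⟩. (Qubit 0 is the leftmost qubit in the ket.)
1/2|00⟩ + 0.866i|10⟩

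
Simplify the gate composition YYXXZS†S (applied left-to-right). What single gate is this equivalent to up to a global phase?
Z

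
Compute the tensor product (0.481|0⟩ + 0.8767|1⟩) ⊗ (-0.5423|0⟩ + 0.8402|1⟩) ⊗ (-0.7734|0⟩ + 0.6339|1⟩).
0.2017|000⟩ - 0.1654|001⟩ - 0.3126|010⟩ + 0.2562|011⟩ + 0.3677|100⟩ - 0.3014|101⟩ - 0.5697|110⟩ + 0.4669|111⟩

amp(|b₁b₂…⟩) = product of the factor amplitudes for bits b₁, b₂, …; only kets whose every factor amplitude is nonzero survive.
|000⟩: (0.481)(-0.5423)(-0.7734) = 0.2017
|001⟩: (0.481)(-0.5423)(0.6339) = -0.1654
|010⟩: (0.481)(0.8402)(-0.7734) = -0.3126
|011⟩: (0.481)(0.8402)(0.6339) = 0.2562
|100⟩: (0.8767)(-0.5423)(-0.7734) = 0.3677
|101⟩: (0.8767)(-0.5423)(0.6339) = -0.3014
|110⟩: (0.8767)(0.8402)(-0.7734) = -0.5697
|111⟩: (0.8767)(0.8402)(0.6339) = 0.4669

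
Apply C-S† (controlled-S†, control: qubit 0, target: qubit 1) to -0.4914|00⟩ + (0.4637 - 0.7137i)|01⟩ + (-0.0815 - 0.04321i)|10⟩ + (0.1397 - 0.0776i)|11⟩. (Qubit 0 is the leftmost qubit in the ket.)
-0.4914|00⟩ + (0.4637 - 0.7137i)|01⟩ + (-0.0815 - 0.04321i)|10⟩ + (-0.0776 - 0.1397i)|11⟩

C-S† leaves the control-|0⟩ kets |00⟩, |01⟩ unchanged and applies S† to qubit 1 on the control-|1⟩ pair (|10⟩, |11⟩).
S† = [[1, 0], [0, -i]].
With a = amp(|10⟩) = (-0.0815 - 0.04321i) and b = amp(|11⟩) = (0.1397 - 0.0776i):
new amp(|10⟩) = (1)·a = (-0.0815 - 0.04321i)
new amp(|11⟩) = (-i)·b = (-0.0776 - 0.1397i)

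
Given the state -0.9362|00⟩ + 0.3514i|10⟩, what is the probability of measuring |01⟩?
0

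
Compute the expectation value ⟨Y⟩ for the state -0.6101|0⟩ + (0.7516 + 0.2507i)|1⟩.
-0.3059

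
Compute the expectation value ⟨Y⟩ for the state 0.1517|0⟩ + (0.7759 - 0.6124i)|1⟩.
-0.1858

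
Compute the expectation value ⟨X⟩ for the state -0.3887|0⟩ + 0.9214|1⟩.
-0.7163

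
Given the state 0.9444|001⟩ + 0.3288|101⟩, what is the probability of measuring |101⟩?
0.1081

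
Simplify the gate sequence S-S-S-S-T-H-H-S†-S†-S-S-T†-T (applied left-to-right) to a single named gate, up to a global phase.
T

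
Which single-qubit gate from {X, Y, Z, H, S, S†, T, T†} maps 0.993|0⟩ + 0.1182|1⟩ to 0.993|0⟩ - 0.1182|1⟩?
Z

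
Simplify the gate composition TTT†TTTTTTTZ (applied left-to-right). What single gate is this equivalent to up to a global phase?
Z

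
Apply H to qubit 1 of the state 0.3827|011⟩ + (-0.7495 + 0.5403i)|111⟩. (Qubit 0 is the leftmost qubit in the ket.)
0.2706|001⟩ - 0.2706|011⟩ + (-0.53 + 0.382i)|101⟩ + (0.53 - 0.382i)|111⟩

H on qubit 1 mixes each pair of kets that differ only in qubit 1: amplitudes (a, b) of (|…0…⟩, |…1…⟩) become ((a + b)/√2, (a − b)/√2). Kets absent from the input have amplitude 0.
(|001⟩, |011⟩): (a, b) = (0, 0.3827) → (0.2706, -0.2706)
(|101⟩, |111⟩): (a, b) = (0, (-0.7495 + 0.5403i)) → ((-0.53 + 0.382i), (0.53 - 0.382i))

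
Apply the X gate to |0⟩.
|1⟩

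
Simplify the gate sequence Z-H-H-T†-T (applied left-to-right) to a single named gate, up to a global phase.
Z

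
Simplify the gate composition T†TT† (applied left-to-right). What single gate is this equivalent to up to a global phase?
T†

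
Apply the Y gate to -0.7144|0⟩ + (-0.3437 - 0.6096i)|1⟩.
(-0.6096 + 0.3437i)|0⟩ - 0.7144i|1⟩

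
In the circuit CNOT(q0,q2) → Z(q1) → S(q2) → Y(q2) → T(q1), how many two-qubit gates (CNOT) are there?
1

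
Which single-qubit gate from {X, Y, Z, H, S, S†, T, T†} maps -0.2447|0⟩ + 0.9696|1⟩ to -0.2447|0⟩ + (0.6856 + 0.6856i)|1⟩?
T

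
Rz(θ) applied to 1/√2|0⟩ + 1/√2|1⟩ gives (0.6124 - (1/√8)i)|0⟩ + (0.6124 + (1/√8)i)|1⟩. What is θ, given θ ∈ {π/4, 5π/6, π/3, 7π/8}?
π/3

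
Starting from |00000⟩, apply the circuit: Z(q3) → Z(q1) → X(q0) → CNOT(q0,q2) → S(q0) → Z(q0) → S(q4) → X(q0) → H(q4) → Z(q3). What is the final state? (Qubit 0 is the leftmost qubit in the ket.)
-(1/√2)i|00100⟩ - (1/√2)i|00101⟩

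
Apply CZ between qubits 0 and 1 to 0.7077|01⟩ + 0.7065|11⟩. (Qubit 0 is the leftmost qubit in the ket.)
0.7077|01⟩ - 0.7065|11⟩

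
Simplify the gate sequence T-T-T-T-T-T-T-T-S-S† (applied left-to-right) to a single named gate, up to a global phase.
I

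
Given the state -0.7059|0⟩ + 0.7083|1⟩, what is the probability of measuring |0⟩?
0.4983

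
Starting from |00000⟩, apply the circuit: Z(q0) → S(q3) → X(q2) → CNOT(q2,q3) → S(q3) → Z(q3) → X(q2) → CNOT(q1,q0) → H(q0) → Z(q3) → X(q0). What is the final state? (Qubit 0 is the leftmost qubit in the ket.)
(1/√2)i|00010⟩ + (1/√2)i|10010⟩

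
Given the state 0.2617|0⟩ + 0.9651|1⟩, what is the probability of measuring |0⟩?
0.06849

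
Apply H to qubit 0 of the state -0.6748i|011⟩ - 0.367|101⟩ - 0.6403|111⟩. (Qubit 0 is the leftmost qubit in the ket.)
-0.2595|001⟩ + (-0.4528 - 0.4772i)|011⟩ + 0.2595|101⟩ + (0.4528 - 0.4772i)|111⟩

H on qubit 0 mixes each pair of kets that differ only in qubit 0: amplitudes (a, b) of (|…0…⟩, |…1…⟩) become ((a + b)/√2, (a − b)/√2). Kets absent from the input have amplitude 0.
(|001⟩, |101⟩): (a, b) = (0, -0.367) → (-0.2595, 0.2595)
(|011⟩, |111⟩): (a, b) = (-0.6748i, -0.6403) → ((-0.4528 - 0.4772i), (0.4528 - 0.4772i))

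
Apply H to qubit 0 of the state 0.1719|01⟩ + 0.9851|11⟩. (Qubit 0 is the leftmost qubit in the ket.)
0.8181|01⟩ - 0.575|11⟩

H on qubit 0 mixes each pair of kets that differ only in qubit 0: amplitudes (a, b) of (|…0…⟩, |…1…⟩) become ((a + b)/√2, (a − b)/√2). Kets absent from the input have amplitude 0.
(|01⟩, |11⟩): (a, b) = (0.1719, 0.9851) → (0.8181, -0.575)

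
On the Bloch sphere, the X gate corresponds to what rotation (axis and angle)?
Rotation by π around the x-axis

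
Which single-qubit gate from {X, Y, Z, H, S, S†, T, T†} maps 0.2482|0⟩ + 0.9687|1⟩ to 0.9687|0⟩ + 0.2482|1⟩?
X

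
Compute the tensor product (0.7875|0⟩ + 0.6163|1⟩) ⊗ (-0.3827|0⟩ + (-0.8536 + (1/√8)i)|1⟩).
-0.3014|00⟩ + (-0.6722 + 0.2784i)|01⟩ - 0.2359|10⟩ + (-0.5261 + 0.2179i)|11⟩

amp(|b₁b₂…⟩) = product of the factor amplitudes for bits b₁, b₂, …; only kets whose every factor amplitude is nonzero survive.
|00⟩: (0.7875)(-0.3827) = -0.3014
|01⟩: (0.7875)(-0.8536 + (1/√8)i) = (-0.6722 + 0.2784i)
|10⟩: (0.6163)(-0.3827) = -0.2359
|11⟩: (0.6163)(-0.8536 + (1/√8)i) = (-0.5261 + 0.2179i)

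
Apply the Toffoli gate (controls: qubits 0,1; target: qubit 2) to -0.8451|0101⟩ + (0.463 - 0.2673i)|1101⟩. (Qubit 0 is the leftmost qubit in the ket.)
-0.8451|0101⟩ + (0.463 - 0.2673i)|1111⟩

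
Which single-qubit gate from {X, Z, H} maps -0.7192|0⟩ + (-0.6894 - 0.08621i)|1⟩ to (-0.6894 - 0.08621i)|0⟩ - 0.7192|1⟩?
X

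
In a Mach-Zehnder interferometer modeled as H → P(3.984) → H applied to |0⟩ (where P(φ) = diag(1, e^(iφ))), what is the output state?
(0.1672 - 0.3731i)|0⟩ + (0.8328 + 0.3731i)|1⟩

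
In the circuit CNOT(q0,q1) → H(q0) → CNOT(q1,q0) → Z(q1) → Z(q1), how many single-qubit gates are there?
3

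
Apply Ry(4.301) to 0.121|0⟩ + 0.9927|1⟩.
-0.8968|0⟩ - 0.4425|1⟩

Ry(4.301) = [[cos(θ/2), −sin(θ/2)], [sin(θ/2), cos(θ/2)]]; θ = 4.301, cos(θ/2) ≈ -0.547776, sin(θ/2) ≈ 0.836625.
With a = amp(|0⟩) = 0.121 and b = amp(|1⟩) = 0.9927:
new amp(|0⟩) = (-0.547776)·a + (-0.836625)·b = -0.8968
new amp(|1⟩) = (0.836625)·a + (-0.547776)·b = -0.4425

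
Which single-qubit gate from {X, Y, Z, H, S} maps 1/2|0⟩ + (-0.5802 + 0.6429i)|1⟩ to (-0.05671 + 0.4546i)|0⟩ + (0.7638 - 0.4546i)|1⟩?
H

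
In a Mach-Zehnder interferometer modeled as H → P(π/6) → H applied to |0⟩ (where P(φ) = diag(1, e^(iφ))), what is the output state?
(0.933 + 0.25i)|0⟩ + (0.06699 - 0.25i)|1⟩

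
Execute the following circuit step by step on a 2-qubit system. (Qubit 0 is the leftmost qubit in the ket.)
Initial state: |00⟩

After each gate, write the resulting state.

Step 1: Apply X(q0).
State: |10⟩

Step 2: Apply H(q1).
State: 1/√2|10⟩ + 1/√2|11⟩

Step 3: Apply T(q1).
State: 1/√2|10⟩ + (1/2 + (1/2)i)|11⟩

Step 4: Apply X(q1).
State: (1/2 + (1/2)i)|10⟩ + 1/√2|11⟩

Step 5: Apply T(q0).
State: (1/√2)i|10⟩ + (1/2 + (1/2)i)|11⟩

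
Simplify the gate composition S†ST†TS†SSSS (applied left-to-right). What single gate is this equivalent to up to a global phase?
S†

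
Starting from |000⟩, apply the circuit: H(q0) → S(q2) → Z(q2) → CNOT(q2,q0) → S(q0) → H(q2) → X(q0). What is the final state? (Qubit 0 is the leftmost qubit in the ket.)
(1/2)i|000⟩ + (1/2)i|001⟩ + 1/2|100⟩ + 1/2|101⟩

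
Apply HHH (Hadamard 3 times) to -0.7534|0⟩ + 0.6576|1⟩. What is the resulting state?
-0.06774|0⟩ - 0.9977|1⟩

H² = I, so H^3 = H: a single Hadamard. With (a, b) = (-0.7534, 0.6576), H gives ((a + b)/√2, (a − b)/√2) = (-0.06774, -0.9977).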